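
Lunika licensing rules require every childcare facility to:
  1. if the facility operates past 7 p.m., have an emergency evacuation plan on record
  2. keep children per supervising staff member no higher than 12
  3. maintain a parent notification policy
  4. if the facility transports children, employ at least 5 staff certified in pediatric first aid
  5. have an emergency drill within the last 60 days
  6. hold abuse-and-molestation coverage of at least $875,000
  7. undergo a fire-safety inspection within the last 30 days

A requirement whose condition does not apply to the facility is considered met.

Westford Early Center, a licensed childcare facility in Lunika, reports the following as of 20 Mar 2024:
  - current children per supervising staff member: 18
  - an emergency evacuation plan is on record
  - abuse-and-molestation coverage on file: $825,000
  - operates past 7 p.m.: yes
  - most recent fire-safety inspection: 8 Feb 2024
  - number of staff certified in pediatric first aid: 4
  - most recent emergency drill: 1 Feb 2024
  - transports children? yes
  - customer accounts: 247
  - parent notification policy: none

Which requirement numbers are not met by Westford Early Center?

1. condition 'operates past 7 p.m.' holds; emergency evacuation plan present → met
2. children per supervising staff member 18 > 12 → not met
3. parent notification policy absent → not met
4. condition 'transports children' holds; staff certified in pediatric first aid 4 < 5 → not met
5. emergency drill 48 days ago vs limit 60 → met
6. abuse-and-molestation coverage $825,000 < $875,000 → not met
7. fire-safety inspection 41 days ago vs limit 30 → not met
Not met: 2, 3, 4, 6, 7

2, 3, 4, 6, 7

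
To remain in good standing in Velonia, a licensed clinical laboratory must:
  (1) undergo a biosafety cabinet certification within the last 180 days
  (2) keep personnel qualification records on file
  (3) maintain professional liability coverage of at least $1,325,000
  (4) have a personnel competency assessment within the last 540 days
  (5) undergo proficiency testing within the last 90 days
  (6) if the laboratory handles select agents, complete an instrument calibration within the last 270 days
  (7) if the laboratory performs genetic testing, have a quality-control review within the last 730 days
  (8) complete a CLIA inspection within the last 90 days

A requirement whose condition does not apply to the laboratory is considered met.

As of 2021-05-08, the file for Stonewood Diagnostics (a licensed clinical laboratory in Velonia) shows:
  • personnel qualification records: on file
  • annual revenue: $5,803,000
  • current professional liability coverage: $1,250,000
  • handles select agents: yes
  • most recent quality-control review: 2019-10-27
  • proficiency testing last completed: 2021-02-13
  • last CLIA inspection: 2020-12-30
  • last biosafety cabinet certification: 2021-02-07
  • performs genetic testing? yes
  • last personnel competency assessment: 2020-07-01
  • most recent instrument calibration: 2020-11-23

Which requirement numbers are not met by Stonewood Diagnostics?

3, 8

1. biosafety cabinet certification 90 days ago vs limit 180 → met
2. personnel qualification records present → met
3. professional liability coverage $1,250,000 < $1,325,000 → not met
4. personnel competency assessment 311 days ago vs limit 540 → met
5. proficiency testing 84 days ago vs limit 90 → met
6. condition 'handles select agents' holds; instrument calibration 166 days ago vs limit 270 → met
7. condition 'performs genetic testing' holds; quality-control review 559 days ago vs limit 730 → met
8. CLIA inspection 129 days ago vs limit 90 → not met
Not met: 3, 8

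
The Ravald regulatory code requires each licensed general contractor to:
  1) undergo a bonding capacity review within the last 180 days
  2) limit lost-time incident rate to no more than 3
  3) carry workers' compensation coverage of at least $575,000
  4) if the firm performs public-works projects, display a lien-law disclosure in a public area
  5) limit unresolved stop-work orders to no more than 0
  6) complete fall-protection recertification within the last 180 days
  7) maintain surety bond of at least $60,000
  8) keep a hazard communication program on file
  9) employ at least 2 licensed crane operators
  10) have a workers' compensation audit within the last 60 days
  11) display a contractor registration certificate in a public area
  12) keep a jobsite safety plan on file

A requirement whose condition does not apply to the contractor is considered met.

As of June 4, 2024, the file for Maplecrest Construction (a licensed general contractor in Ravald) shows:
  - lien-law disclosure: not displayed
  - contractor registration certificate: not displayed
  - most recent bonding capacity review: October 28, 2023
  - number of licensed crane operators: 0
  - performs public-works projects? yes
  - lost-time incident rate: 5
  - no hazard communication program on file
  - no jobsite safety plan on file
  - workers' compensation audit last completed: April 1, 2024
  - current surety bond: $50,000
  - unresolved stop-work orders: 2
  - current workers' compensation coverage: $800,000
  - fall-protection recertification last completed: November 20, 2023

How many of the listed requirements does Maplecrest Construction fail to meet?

11

1. bonding capacity review 220 days ago vs limit 180 → not met
2. lost-time incident rate 5 > 3 → not met
3. workers' compensation coverage $800,000 ≥ $575,000 → met
4. condition 'performs public-works projects' holds; lien-law disclosure absent → not met
5. unresolved stop-work orders 2 > 0 → not met
6. fall-protection recertification 197 days ago vs limit 180 → not met
7. surety bond $50,000 < $60,000 → not met
8. hazard communication program absent → not met
9. licensed crane operators 0 < 2 → not met
10. workers' compensation audit 64 days ago vs limit 60 → not met
11. contractor registration certificate absent → not met
12. jobsite safety plan absent → not met
Not met: 11 of 12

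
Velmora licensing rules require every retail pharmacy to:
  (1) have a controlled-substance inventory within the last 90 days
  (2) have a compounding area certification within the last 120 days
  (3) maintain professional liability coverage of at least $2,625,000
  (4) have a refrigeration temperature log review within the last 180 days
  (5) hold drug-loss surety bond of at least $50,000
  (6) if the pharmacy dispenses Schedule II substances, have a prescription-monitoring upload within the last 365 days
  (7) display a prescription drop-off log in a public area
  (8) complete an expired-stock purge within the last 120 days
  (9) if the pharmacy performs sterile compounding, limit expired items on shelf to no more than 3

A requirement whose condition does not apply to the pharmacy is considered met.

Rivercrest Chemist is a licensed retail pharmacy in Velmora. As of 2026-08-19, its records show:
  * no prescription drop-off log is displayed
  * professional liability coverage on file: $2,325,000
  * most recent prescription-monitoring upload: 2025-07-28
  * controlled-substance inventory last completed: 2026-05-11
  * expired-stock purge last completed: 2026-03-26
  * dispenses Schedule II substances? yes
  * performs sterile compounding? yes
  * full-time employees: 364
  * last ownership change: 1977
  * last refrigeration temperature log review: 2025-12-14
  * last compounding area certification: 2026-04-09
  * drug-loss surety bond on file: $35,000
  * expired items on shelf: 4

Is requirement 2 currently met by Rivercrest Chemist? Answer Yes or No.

No

2. compounding area certification 132 days ago vs limit 120 → not met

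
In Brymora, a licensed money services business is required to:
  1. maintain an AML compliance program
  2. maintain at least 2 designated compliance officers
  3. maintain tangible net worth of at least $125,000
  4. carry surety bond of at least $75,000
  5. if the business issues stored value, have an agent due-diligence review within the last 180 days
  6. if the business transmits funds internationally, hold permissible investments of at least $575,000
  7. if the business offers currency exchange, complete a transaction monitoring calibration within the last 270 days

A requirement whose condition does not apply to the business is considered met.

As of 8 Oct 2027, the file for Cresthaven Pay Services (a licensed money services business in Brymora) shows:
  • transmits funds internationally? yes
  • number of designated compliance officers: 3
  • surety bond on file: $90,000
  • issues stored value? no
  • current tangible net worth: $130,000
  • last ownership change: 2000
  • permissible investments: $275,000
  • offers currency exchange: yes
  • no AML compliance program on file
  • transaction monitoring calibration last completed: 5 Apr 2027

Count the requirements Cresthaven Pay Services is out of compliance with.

1. AML compliance program absent → not met
2. designated compliance officers 3 ≥ 2 → met
3. tangible net worth $130,000 ≥ $125,000 → met
4. surety bond $90,000 ≥ $75,000 → met
5. condition 'issues stored value' does not hold → requirement n/a → met
6. condition 'transmits funds internationally' holds; permissible investments $275,000 < $575,000 → not met
7. condition 'offers currency exchange' holds; transaction monitoring calibration 186 days ago vs limit 270 → met
Not met: 2 of 7

2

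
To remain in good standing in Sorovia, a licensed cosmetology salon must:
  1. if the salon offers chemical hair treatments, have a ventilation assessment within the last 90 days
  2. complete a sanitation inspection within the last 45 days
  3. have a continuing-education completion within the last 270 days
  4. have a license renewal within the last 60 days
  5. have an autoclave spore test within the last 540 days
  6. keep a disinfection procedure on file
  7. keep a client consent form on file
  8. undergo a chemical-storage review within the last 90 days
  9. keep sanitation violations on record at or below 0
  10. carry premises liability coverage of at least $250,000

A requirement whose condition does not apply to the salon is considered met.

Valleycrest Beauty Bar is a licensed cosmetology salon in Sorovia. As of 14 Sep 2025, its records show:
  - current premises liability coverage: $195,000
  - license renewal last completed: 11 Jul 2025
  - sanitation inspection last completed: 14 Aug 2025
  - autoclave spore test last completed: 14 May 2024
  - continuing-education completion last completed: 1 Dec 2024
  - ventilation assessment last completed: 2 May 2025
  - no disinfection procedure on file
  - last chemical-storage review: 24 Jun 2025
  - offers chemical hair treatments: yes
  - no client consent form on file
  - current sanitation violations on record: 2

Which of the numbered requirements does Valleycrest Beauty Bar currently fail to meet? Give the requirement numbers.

1, 3, 4, 6, 7, 9, 10

1. condition 'offers chemical hair treatments' holds; ventilation assessment 135 days ago vs limit 90 → not met
2. sanitation inspection 31 days ago vs limit 45 → met
3. continuing-education completion 287 days ago vs limit 270 → not met
4. license renewal 65 days ago vs limit 60 → not met
5. autoclave spore test 488 days ago vs limit 540 → met
6. disinfection procedure absent → not met
7. client consent form absent → not met
8. chemical-storage review 82 days ago vs limit 90 → met
9. sanitation violations on record 2 > 0 → not met
10. premises liability coverage $195,000 < $250,000 → not met
Not met: 1, 3, 4, 6, 7, 9, 10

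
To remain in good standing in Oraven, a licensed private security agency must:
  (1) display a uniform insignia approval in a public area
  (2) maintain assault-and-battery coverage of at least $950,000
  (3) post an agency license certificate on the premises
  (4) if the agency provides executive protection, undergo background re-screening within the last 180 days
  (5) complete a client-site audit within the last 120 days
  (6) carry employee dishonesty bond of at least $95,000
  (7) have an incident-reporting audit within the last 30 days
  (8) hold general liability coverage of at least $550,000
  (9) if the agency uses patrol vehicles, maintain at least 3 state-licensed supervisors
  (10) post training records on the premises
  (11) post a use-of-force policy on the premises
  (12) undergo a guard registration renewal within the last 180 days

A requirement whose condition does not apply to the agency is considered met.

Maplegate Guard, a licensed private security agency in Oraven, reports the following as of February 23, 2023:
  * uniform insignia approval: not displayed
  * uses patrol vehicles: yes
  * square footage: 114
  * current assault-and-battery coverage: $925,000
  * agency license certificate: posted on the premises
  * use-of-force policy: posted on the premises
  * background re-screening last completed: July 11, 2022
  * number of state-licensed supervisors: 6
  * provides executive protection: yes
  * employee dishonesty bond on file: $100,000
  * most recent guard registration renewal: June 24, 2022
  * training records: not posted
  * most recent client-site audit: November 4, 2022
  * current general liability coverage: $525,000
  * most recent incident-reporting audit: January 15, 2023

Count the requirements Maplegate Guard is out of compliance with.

1. uniform insignia approval absent → not met
2. assault-and-battery coverage $925,000 < $950,000 → not met
3. agency license certificate present → met
4. condition 'provides executive protection' holds; background re-screening 227 days ago vs limit 180 → not met
5. client-site audit 111 days ago vs limit 120 → met
6. employee dishonesty bond $100,000 ≥ $95,000 → met
7. incident-reporting audit 39 days ago vs limit 30 → not met
8. general liability coverage $525,000 < $550,000 → not met
9. condition 'uses patrol vehicles' holds; state-licensed supervisors 6 ≥ 3 → met
10. training records absent → not met
11. use-of-force policy present → met
12. guard registration renewal 244 days ago vs limit 180 → not met
Not met: 7 of 12

7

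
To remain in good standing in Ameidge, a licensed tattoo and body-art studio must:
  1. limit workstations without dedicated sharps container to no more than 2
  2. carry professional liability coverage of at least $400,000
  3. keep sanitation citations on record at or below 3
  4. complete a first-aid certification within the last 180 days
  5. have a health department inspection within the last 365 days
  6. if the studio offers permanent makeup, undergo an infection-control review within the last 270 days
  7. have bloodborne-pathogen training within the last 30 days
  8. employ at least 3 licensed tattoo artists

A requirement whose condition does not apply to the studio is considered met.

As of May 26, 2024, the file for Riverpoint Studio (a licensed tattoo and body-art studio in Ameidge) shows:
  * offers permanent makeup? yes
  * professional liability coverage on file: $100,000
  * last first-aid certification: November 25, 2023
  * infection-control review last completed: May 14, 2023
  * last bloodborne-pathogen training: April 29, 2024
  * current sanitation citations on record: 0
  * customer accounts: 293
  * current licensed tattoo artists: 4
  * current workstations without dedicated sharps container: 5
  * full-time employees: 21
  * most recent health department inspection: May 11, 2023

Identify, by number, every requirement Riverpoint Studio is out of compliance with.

1. workstations without dedicated sharps container 5 > 2 → not met
2. professional liability coverage $100,000 < $400,000 → not met
3. sanitation citations on record 0 ≤ 3 → met
4. first-aid certification 183 days ago vs limit 180 → not met
5. health department inspection 381 days ago vs limit 365 → not met
6. condition 'offers permanent makeup' holds; infection-control review 378 days ago vs limit 270 → not met
7. bloodborne-pathogen training 27 days ago vs limit 30 → met
8. licensed tattoo artists 4 ≥ 3 → met
Not met: 1, 2, 4, 5, 6

1, 2, 4, 5, 6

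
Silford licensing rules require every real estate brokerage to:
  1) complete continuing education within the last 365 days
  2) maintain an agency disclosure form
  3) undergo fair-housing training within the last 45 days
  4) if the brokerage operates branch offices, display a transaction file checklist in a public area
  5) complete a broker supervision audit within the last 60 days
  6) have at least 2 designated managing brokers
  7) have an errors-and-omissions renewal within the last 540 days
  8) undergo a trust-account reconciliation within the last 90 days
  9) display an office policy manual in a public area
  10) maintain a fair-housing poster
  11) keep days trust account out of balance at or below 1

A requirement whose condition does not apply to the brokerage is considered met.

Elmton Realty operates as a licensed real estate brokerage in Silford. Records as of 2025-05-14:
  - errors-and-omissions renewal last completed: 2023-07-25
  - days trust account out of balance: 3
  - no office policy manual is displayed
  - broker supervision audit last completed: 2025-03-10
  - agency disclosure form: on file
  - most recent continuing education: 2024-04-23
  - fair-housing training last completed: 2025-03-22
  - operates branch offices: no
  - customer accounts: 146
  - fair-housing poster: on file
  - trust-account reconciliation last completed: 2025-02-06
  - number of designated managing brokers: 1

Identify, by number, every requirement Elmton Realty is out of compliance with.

1, 3, 5, 6, 7, 8, 9, 11

1. continuing education 386 days ago vs limit 365 → not met
2. agency disclosure form present → met
3. fair-housing training 53 days ago vs limit 45 → not met
4. condition 'operates branch offices' does not hold → requirement n/a → met
5. broker supervision audit 65 days ago vs limit 60 → not met
6. designated managing brokers 1 < 2 → not met
7. errors-and-omissions renewal 659 days ago vs limit 540 → not met
8. trust-account reconciliation 97 days ago vs limit 90 → not met
9. office policy manual absent → not met
10. fair-housing poster present → met
11. days trust account out of balance 3 > 1 → not met
Not met: 1, 3, 5, 6, 7, 8, 9, 11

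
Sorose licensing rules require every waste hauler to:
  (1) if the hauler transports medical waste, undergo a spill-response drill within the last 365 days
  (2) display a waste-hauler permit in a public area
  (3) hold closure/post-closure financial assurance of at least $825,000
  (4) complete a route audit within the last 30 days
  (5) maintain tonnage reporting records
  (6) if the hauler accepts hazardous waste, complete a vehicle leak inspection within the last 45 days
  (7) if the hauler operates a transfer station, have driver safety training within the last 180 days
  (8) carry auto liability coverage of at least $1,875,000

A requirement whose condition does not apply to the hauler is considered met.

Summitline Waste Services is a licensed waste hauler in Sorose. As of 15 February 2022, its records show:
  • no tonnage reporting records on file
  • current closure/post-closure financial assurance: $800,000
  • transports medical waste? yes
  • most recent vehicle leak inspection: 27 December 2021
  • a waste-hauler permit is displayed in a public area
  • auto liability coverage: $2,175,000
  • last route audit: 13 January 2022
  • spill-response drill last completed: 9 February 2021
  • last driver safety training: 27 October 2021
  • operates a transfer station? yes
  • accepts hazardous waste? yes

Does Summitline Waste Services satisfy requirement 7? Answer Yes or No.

Yes

7. condition 'operates a transfer station' holds; driver safety training 111 days ago vs limit 180 → met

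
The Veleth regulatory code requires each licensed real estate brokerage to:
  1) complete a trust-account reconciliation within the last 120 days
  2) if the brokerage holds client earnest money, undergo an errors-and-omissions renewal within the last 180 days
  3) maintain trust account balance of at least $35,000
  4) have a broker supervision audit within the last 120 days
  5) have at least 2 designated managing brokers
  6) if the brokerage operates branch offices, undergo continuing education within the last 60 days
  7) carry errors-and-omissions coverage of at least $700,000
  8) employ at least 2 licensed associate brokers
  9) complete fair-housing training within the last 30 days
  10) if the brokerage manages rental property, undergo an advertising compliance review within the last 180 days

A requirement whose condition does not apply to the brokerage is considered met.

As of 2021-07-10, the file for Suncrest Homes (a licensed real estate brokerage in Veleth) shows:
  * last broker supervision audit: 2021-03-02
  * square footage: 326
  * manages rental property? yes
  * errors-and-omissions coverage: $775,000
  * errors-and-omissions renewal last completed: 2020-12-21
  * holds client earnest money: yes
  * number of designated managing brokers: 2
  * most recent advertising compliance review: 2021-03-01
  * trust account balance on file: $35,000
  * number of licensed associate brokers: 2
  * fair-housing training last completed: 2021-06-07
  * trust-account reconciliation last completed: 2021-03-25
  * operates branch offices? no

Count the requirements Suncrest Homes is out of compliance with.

3

1. trust-account reconciliation 107 days ago vs limit 120 → met
2. condition 'holds client earnest money' holds; errors-and-omissions renewal 201 days ago vs limit 180 → not met
3. trust account balance $35,000 ≥ $35,000 → met
4. broker supervision audit 130 days ago vs limit 120 → not met
5. designated managing brokers 2 ≥ 2 → met
6. condition 'operates branch offices' does not hold → requirement n/a → met
7. errors-and-omissions coverage $775,000 ≥ $700,000 → met
8. licensed associate brokers 2 ≥ 2 → met
9. fair-housing training 33 days ago vs limit 30 → not met
10. condition 'manages rental property' holds; advertising compliance review 131 days ago vs limit 180 → met
Not met: 3 of 10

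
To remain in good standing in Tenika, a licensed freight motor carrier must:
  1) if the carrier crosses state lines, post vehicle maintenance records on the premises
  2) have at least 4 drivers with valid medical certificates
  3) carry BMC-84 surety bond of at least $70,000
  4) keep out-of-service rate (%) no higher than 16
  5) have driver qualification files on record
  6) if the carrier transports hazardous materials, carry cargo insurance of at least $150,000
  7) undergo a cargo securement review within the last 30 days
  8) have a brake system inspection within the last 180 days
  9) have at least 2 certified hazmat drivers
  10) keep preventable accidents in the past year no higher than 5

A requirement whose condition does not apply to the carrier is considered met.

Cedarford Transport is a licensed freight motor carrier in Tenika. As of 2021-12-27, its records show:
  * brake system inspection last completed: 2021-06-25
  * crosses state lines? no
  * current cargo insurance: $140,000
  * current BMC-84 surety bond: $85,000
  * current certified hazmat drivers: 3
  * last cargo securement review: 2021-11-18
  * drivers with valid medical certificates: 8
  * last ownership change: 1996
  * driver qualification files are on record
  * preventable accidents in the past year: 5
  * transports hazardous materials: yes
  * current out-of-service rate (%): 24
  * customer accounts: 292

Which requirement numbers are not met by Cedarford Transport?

4, 6, 7, 8

1. condition 'crosses state lines' does not hold → requirement n/a → met
2. drivers with valid medical certificates 8 ≥ 4 → met
3. BMC-84 surety bond $85,000 ≥ $70,000 → met
4. out-of-service rate (%) 24 > 16 → not met
5. driver qualification files present → met
6. condition 'transports hazardous materials' holds; cargo insurance $140,000 < $150,000 → not met
7. cargo securement review 39 days ago vs limit 30 → not met
8. brake system inspection 185 days ago vs limit 180 → not met
9. certified hazmat drivers 3 ≥ 2 → met
10. preventable accidents in the past year 5 ≤ 5 → met
Not met: 4, 6, 7, 8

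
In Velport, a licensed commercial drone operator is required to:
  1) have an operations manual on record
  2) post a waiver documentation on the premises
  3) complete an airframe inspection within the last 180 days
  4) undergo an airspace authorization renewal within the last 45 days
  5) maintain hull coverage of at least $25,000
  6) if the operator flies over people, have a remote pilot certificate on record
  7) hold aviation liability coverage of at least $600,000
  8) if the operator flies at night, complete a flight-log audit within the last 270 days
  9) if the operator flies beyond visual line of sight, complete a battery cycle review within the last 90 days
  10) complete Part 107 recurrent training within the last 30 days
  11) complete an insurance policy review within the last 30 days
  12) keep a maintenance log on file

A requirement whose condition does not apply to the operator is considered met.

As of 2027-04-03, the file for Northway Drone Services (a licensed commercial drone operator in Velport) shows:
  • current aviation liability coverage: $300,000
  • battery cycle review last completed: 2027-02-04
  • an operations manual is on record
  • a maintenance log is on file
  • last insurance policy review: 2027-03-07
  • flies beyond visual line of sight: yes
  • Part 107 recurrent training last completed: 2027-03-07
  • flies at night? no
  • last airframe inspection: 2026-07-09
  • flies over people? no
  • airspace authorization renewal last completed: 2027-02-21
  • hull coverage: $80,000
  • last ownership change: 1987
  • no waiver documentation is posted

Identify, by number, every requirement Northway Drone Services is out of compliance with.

2, 3, 7

1. operations manual present → met
2. waiver documentation absent → not met
3. airframe inspection 268 days ago vs limit 180 → not met
4. airspace authorization renewal 41 days ago vs limit 45 → met
5. hull coverage $80,000 ≥ $25,000 → met
6. condition 'flies over people' does not hold → requirement n/a → met
7. aviation liability coverage $300,000 < $600,000 → not met
8. condition 'flies at night' does not hold → requirement n/a → met
9. condition 'flies beyond visual line of sight' holds; battery cycle review 58 days ago vs limit 90 → met
10. Part 107 recurrent training 27 days ago vs limit 30 → met
11. insurance policy review 27 days ago vs limit 30 → met
12. maintenance log present → met
Not met: 2, 3, 7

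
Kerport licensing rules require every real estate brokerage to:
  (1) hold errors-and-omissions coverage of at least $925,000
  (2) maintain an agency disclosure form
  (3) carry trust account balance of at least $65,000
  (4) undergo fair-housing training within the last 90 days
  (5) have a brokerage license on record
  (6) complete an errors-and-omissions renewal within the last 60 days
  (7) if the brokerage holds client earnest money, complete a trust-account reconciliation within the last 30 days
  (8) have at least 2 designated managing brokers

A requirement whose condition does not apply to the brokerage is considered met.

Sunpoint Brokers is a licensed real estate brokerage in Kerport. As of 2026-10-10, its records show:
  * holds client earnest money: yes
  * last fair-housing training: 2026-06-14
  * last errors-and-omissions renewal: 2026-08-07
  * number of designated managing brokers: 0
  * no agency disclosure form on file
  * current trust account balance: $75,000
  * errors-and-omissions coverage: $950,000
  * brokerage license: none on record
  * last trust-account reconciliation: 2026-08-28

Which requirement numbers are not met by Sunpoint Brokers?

2, 4, 5, 6, 7, 8

1. errors-and-omissions coverage $950,000 ≥ $925,000 → met
2. agency disclosure form absent → not met
3. trust account balance $75,000 ≥ $65,000 → met
4. fair-housing training 118 days ago vs limit 90 → not met
5. brokerage license absent → not met
6. errors-and-omissions renewal 64 days ago vs limit 60 → not met
7. condition 'holds client earnest money' holds; trust-account reconciliation 43 days ago vs limit 30 → not met
8. designated managing brokers 0 < 2 → not met
Not met: 2, 4, 5, 6, 7, 8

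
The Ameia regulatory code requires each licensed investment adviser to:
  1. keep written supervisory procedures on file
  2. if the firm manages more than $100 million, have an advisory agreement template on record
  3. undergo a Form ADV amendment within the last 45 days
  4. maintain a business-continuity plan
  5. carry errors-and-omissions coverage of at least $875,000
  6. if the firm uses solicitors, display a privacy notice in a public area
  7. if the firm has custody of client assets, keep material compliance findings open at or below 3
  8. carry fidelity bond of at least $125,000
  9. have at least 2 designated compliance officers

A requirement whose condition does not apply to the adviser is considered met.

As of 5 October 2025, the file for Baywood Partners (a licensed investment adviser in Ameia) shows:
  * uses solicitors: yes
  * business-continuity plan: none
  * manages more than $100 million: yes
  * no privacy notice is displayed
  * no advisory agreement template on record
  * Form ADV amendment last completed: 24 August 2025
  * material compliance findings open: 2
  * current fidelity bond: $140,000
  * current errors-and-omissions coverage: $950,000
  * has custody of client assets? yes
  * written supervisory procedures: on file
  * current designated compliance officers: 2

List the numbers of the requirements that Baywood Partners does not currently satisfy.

2, 4, 6

1. written supervisory procedures present → met
2. condition 'manages more than $100 million' holds; advisory agreement template absent → not met
3. Form ADV amendment 42 days ago vs limit 45 → met
4. business-continuity plan absent → not met
5. errors-and-omissions coverage $950,000 ≥ $875,000 → met
6. condition 'uses solicitors' holds; privacy notice absent → not met
7. condition 'has custody of client assets' holds; material compliance findings open 2 ≤ 3 → met
8. fidelity bond $140,000 ≥ $125,000 → met
9. designated compliance officers 2 ≥ 2 → met
Not met: 2, 4, 6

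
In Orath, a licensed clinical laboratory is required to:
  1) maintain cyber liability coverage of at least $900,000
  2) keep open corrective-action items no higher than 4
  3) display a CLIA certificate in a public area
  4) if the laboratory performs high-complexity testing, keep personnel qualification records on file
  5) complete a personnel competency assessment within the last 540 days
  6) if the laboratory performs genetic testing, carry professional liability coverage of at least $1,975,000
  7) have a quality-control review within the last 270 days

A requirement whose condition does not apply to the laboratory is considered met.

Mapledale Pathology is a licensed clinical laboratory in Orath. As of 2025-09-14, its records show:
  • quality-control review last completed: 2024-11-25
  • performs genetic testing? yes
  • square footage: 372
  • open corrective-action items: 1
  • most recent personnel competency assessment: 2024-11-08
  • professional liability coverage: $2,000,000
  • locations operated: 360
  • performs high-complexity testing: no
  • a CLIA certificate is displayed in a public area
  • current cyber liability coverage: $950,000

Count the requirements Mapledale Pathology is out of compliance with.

1

1. cyber liability coverage $950,000 ≥ $900,000 → met
2. open corrective-action items 1 ≤ 4 → met
3. CLIA certificate present → met
4. condition 'performs high-complexity testing' does not hold → requirement n/a → met
5. personnel competency assessment 310 days ago vs limit 540 → met
6. condition 'performs genetic testing' holds; professional liability coverage $2,000,000 ≥ $1,975,000 → met
7. quality-control review 293 days ago vs limit 270 → not met
Not met: 1 of 7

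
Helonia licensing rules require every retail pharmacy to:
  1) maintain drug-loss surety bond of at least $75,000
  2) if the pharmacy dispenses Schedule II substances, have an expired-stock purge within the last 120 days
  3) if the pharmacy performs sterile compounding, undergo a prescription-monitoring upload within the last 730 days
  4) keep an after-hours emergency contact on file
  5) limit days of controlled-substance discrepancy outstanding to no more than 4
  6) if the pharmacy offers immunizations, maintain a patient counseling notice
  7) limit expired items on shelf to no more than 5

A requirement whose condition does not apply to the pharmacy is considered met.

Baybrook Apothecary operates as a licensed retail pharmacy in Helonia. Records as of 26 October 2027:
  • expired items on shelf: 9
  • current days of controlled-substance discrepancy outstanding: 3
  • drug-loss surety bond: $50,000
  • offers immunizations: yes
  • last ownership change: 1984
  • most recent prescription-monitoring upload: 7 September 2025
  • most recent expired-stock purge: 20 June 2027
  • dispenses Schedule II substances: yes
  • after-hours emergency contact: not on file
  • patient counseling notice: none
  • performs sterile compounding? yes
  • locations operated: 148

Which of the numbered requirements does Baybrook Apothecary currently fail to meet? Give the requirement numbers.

1, 2, 3, 4, 6, 7

1. drug-loss surety bond $50,000 < $75,000 → not met
2. condition 'dispenses Schedule II substances' holds; expired-stock purge 128 days ago vs limit 120 → not met
3. condition 'performs sterile compounding' holds; prescription-monitoring upload 779 days ago vs limit 730 → not met
4. after-hours emergency contact absent → not met
5. days of controlled-substance discrepancy outstanding 3 ≤ 4 → met
6. condition 'offers immunizations' holds; patient counseling notice absent → not met
7. expired items on shelf 9 > 5 → not met
Not met: 1, 2, 3, 4, 6, 7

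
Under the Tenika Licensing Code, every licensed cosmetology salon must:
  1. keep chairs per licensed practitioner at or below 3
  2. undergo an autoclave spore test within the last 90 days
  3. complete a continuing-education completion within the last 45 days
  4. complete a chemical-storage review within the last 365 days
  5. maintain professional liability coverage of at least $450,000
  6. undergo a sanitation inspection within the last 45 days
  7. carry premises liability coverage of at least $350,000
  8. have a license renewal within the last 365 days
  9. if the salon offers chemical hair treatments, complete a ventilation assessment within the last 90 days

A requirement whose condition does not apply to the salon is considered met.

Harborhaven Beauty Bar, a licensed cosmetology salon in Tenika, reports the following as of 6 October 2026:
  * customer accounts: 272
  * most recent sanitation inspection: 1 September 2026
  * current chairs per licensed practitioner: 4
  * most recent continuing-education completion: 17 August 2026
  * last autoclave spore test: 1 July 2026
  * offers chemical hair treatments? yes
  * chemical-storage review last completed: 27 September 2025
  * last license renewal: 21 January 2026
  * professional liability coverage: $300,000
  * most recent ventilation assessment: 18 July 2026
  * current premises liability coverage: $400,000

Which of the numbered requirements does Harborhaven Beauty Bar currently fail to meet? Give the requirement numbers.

1, 2, 3, 4, 5

1. chairs per licensed practitioner 4 > 3 → not met
2. autoclave spore test 97 days ago vs limit 90 → not met
3. continuing-education completion 50 days ago vs limit 45 → not met
4. chemical-storage review 374 days ago vs limit 365 → not met
5. professional liability coverage $300,000 < $450,000 → not met
6. sanitation inspection 35 days ago vs limit 45 → met
7. premises liability coverage $400,000 ≥ $350,000 → met
8. license renewal 258 days ago vs limit 365 → met
9. condition 'offers chemical hair treatments' holds; ventilation assessment 80 days ago vs limit 90 → met
Not met: 1, 2, 3, 4, 5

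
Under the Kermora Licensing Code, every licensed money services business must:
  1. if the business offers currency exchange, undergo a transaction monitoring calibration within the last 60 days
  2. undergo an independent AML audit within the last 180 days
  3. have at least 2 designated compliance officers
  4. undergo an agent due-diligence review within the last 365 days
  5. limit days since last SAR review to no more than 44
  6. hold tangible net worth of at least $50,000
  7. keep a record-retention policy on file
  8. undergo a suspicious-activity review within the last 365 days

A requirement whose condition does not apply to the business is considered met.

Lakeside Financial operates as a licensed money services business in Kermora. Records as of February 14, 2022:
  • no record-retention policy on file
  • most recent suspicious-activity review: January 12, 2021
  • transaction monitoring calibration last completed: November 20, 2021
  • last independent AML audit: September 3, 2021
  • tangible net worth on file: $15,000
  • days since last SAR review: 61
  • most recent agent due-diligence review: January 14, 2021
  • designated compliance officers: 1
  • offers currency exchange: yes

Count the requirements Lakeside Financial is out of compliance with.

7

1. condition 'offers currency exchange' holds; transaction monitoring calibration 86 days ago vs limit 60 → not met
2. independent AML audit 164 days ago vs limit 180 → met
3. designated compliance officers 1 < 2 → not met
4. agent due-diligence review 396 days ago vs limit 365 → not met
5. days since last SAR review 61 > 44 → not met
6. tangible net worth $15,000 < $50,000 → not met
7. record-retention policy absent → not met
8. suspicious-activity review 398 days ago vs limit 365 → not met
Not met: 7 of 8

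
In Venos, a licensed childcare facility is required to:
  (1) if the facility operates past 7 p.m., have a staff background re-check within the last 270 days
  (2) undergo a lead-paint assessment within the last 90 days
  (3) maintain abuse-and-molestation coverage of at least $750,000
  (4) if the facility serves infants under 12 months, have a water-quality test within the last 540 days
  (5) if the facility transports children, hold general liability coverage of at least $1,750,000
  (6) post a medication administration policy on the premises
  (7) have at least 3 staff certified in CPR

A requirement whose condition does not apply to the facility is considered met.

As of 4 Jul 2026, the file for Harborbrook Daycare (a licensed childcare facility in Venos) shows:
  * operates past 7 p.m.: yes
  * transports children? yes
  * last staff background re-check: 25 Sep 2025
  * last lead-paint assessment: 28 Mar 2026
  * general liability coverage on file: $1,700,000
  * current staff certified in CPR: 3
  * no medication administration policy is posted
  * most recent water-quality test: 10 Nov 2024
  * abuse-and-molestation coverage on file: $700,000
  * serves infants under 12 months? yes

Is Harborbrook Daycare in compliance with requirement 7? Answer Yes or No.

7. staff certified in CPR 3 ≥ 3 → met

Yes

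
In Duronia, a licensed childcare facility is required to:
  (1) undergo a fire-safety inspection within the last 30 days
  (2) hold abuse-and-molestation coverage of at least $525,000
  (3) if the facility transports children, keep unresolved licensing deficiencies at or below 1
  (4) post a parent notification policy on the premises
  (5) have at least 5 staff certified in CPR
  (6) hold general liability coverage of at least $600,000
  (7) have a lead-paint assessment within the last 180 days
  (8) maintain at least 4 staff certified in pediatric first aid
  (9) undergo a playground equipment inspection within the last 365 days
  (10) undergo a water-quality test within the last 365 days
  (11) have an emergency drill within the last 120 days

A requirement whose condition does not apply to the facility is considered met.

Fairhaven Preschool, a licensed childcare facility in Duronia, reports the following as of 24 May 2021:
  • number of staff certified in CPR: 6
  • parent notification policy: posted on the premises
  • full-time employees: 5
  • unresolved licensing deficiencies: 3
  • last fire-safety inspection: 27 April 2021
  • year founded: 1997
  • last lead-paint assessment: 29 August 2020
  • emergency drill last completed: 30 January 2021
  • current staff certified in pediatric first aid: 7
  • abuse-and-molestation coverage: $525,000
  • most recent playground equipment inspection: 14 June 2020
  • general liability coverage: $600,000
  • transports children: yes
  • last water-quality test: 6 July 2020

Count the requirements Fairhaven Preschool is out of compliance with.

2

1. fire-safety inspection 27 days ago vs limit 30 → met
2. abuse-and-molestation coverage $525,000 ≥ $525,000 → met
3. condition 'transports children' holds; unresolved licensing deficiencies 3 > 1 → not met
4. parent notification policy present → met
5. staff certified in CPR 6 ≥ 5 → met
6. general liability coverage $600,000 ≥ $600,000 → met
7. lead-paint assessment 268 days ago vs limit 180 → not met
8. staff certified in pediatric first aid 7 ≥ 4 → met
9. playground equipment inspection 344 days ago vs limit 365 → met
10. water-quality test 322 days ago vs limit 365 → met
11. emergency drill 114 days ago vs limit 120 → met
Not met: 2 of 11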